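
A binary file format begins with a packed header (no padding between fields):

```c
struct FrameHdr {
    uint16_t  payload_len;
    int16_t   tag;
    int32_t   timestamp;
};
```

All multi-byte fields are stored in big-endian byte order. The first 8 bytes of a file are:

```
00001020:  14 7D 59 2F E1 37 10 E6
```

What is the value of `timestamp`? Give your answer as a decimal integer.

`timestamp` follows `payload_len` (2 B), `tag` (2 B), so it starts at offset 2 + 2 = 4 and occupies 4 bytes.
Bytes at offsets 4..7: E1 37 10 E6.
Big-endian: lowest address holds the most-significant byte.
The bytes are already most-significant first: 0xE13710E6.
Top bit is set, so as a signed 32-bit value this is 0xE13710E6 − 2^32 = -516484890.

-516484890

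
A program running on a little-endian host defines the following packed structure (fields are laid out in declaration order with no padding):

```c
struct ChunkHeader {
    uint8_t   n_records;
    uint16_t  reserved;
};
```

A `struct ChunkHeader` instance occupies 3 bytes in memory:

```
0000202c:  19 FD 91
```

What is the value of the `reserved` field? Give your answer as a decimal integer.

37373

`reserved` follows `n_records` (1 byte), so it starts at byte offset 1 and occupies 2 bytes.
Bytes at offsets 1..2: FD 91.
In little-endian order the low byte comes first in memory.
Reassemble most-significant byte first: 91 FD → 0x91FD.
0x91FD = 37373.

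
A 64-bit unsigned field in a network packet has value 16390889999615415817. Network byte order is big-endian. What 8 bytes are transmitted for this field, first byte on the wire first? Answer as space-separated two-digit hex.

E3 78 23 9C AB 94 56 09

16390889999615415817 in hexadecimal, padded to 64 bits, is 0xE378239CAB945609.
Split into bytes (most-significant first): E3 78 23 9C AB 94 56 09.
In big-endian order the high byte comes first in memory.
So the memory order matches the most-significant-first order: E3 78 23 9C AB 94 56 09.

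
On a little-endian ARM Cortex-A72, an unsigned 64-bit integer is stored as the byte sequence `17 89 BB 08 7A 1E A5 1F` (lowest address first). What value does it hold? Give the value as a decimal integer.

2280262295814375703

Little-endian stores the least-significant byte at the lowest address.
Reassemble most-significant byte first: 1F A5 1E 7A 08 BB 89 17 → 0x1FA51E7A08BB8917.
0x1FA51E7A08BB8917 = 2280262295814375703.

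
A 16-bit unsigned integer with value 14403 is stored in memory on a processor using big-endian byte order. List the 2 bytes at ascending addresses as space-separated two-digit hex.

14403 in hexadecimal, padded to 16 bits, is 0x3843.
Split into bytes (most-significant first): 38 43.
Big-endian: lowest address holds the most-significant byte.
So the memory order matches the most-significant-first order: 38 43.

38 43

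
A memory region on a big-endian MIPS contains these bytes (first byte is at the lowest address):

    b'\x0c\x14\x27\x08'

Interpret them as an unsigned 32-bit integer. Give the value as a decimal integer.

202647304

Big-endian: lowest address holds the most-significant byte.
The bytes are already most-significant first: 0x0C142708.
0x0C142708 = 202647304.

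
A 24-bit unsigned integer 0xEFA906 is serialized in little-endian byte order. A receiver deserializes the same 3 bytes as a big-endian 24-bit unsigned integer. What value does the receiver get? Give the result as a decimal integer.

436719

Stored little-endian, the bytes at ascending addresses are 06 A9 EF.
Read back as big-endian, the last byte is least significant, giving 0x06A9EF.
0x06A9EF = 436719.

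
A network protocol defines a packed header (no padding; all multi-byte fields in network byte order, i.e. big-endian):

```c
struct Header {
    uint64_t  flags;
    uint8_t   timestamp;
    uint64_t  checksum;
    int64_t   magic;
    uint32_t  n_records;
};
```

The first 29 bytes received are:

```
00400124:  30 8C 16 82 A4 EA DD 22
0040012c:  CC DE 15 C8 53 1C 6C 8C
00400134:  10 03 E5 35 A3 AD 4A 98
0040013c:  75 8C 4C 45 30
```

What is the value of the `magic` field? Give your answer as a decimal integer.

280689528883812469

`magic` follows `flags` (8 B), `timestamp` (1 B), `checksum` (8 B), so it starts at offset 8 + 1 + 8 = 17 and occupies 8 bytes.
Bytes at offsets 17..24: 03 E5 35 A3 AD 4A 98 75.
Big-endian: lowest address holds the most-significant byte.
The bytes are already most-significant first: 0x03E535A3AD4A9875.
0x03E535A3AD4A9875 = 280689528883812469.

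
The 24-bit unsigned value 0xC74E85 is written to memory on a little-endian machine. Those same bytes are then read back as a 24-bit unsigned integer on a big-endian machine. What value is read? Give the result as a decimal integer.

Stored little-endian, the bytes at ascending addresses are 85 4E C7.
Read back as big-endian, the last byte is least significant, giving 0x854EC7.
0x854EC7 = 8736455.

8736455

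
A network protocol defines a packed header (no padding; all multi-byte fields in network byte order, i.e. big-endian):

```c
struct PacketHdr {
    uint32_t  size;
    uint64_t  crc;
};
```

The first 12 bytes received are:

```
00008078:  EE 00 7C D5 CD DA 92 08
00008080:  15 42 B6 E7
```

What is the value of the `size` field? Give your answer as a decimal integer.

`size` is the first field, at byte offset 0, occupying 4 bytes.
Bytes at offsets 0..3: EE 00 7C D5.
In big-endian order the high byte comes first in memory.
The bytes are already most-significant first: 0xEE007CD5.
0xEE007CD5 = 3993009365.

3993009365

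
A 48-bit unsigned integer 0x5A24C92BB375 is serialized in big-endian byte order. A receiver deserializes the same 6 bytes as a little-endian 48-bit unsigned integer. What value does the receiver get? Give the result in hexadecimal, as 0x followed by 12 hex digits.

Stored big-endian, the bytes at ascending addresses are 5A 24 C9 2B B3 75.
Read back as little-endian, the first byte is least significant, giving 0x75B32BC9245A.

0x75B32BC9245A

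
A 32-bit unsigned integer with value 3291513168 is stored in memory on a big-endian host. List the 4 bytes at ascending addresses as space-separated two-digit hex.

3291513168 in hexadecimal, padded to 32 bits, is 0xC4308150.
Split into bytes (most-significant first): C4 30 81 50.
Big-endian: lowest address holds the most-significant byte.
So the memory order matches the most-significant-first order: C4 30 81 50.

C4 30 81 50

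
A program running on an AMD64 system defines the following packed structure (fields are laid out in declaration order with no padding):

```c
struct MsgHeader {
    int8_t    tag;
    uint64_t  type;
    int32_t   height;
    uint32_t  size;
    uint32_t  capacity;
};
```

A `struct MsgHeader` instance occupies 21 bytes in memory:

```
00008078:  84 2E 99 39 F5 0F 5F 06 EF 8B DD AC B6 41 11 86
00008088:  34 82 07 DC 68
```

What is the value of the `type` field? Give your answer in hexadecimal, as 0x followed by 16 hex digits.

`type` follows `tag` (1 byte), so it starts at byte offset 1 and occupies 8 bytes.
Bytes at offsets 1..8: 2E 99 39 F5 0F 5F 06 EF.
In little-endian order the low byte comes first in memory.
Reassemble most-significant byte first: EF 06 5F 0F F5 39 99 2E → 0xEF065F0FF539992E.

0xEF065F0FF539992E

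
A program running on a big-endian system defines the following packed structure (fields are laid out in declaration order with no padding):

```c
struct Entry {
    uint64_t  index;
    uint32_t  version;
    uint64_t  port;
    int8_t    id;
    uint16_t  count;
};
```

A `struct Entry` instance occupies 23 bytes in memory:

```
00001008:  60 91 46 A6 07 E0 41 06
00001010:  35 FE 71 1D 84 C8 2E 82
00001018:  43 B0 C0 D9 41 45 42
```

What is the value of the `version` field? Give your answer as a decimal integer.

`version` follows `index` (8 bytes), so it starts at byte offset 8 and occupies 4 bytes.
Bytes at offsets 8..11: 35 FE 71 1D.
In big-endian order the high byte comes first in memory.
The bytes are already most-significant first: 0x35FE711D.
0x35FE711D = 905867549.

905867549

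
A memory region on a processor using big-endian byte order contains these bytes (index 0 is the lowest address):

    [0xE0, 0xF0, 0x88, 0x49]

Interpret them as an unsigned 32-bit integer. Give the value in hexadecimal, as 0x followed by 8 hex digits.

In big-endian order the high byte comes first in memory.
The bytes are already most-significant first: 0xE0F08849.

0xE0F08849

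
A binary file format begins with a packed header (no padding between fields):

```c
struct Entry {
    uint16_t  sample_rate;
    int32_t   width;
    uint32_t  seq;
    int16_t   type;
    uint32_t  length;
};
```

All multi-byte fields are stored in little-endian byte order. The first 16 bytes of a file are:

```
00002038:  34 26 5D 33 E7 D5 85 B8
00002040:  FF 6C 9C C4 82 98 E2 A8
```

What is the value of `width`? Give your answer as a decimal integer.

`width` follows `sample_rate` (2 bytes), so it starts at byte offset 2 and occupies 4 bytes.
Bytes at offsets 2..5: 5D 33 E7 D5.
In little-endian order the low byte comes first in memory.
Reassemble most-significant byte first: D5 E7 33 5D → 0xD5E7335D.
Top bit is set, so as a signed 32-bit value this is 0xD5E7335D − 2^32 = -706268323.

-706268323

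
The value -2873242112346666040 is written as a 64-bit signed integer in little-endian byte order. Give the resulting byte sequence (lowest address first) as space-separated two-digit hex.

Two's complement of -2873242112346666040 in 64 bits: 2873242112346666040 = 0x27DFCE7A641DB438; invert → 0xD82031859BE24BC7; add 1 → 0xD82031859BE24BC8.
Split into bytes (most-significant first): D8 20 31 85 9B E2 4B C8.
Little-endian: lowest address holds the least-significant byte.
So at ascending addresses the bytes are C8 4B E2 9B 85 31 20 D8.

C8 4B E2 9B 85 31 20 D8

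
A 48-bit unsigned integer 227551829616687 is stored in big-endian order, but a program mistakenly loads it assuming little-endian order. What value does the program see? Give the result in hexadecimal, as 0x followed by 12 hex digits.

0x2FE8F809F5CE

227551829616687 in 48-bit hexadecimal is 0xCEF509F8E82F.
Stored big-endian, the bytes at ascending addresses are CE F5 09 F8 E8 2F.
Read back as little-endian, the first byte is least significant, giving 0x2FE8F809F5CE.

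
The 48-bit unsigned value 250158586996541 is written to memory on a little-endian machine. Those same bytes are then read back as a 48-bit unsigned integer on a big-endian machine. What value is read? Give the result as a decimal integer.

67240793048291

250158586996541 in 48-bit hexadecimal is 0xE38495B7273D.
Stored little-endian, the bytes at ascending addresses are 3D 27 B7 95 84 E3.
Read back as big-endian, the last byte is least significant, giving 0x3D27B79584E3.
0x3D27B79584E3 = 67240793048291.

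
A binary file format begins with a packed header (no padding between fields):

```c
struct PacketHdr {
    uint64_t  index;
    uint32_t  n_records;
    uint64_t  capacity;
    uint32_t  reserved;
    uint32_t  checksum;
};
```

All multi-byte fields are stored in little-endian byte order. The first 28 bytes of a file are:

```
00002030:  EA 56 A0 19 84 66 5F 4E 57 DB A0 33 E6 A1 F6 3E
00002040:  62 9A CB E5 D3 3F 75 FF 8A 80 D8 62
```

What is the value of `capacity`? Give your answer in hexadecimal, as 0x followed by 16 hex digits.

`capacity` follows `index` (8 B), `n_records` (4 B), so it starts at offset 8 + 4 = 12 and occupies 8 bytes.
Bytes at offsets 12..19: E6 A1 F6 3E 62 9A CB E5.
Little-endian stores the least-significant byte at the lowest address.
Reassemble most-significant byte first: E5 CB 9A 62 3E F6 A1 E6 → 0xE5CB9A623EF6A1E6.

0xE5CB9A623EF6A1E6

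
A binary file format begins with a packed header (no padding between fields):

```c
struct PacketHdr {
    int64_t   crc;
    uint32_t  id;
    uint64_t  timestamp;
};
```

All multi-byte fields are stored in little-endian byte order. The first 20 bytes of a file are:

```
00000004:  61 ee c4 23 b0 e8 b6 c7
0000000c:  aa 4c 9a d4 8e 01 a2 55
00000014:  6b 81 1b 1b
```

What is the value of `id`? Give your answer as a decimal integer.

3566881962

`id` follows `crc` (8 bytes), so it starts at byte offset 8 and occupies 4 bytes.
Bytes at offsets 8..11: AA 4C 9A D4.
In little-endian order the low byte comes first in memory.
Reassemble most-significant byte first: D4 9A 4C AA → 0xD49A4CAA.
0xD49A4CAA = 3566881962.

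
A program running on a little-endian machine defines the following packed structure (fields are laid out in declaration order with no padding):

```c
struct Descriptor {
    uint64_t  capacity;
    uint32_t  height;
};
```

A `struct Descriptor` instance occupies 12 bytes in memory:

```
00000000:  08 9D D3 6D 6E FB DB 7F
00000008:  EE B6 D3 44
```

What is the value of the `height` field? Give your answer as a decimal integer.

1154725614

`height` follows `capacity` (8 bytes), so it starts at byte offset 8 and occupies 4 bytes.
Bytes at offsets 8..11: EE B6 D3 44.
Little-endian: lowest address holds the least-significant byte.
Reassemble most-significant byte first: 44 D3 B6 EE → 0x44D3B6EE.
0x44D3B6EE = 1154725614.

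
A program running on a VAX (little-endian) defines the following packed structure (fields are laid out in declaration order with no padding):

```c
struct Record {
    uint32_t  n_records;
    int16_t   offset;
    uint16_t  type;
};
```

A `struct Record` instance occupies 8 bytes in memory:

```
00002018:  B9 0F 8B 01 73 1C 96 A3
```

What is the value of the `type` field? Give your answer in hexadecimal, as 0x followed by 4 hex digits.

0xA396

`type` follows `n_records` (4 B), `offset` (2 B), so it starts at offset 4 + 2 = 6 and occupies 2 bytes.
Bytes at offsets 6..7: 96 A3.
In little-endian order the low byte comes first in memory.
Reassemble most-significant byte first: A3 96 → 0xA396.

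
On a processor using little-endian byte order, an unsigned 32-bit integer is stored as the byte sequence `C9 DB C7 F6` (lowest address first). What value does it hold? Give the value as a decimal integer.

In little-endian order the low byte comes first in memory.
Reassemble most-significant byte first: F6 C7 DB C9 → 0xF6C7DBC9.
0xF6C7DBC9 = 4140293065.

4140293065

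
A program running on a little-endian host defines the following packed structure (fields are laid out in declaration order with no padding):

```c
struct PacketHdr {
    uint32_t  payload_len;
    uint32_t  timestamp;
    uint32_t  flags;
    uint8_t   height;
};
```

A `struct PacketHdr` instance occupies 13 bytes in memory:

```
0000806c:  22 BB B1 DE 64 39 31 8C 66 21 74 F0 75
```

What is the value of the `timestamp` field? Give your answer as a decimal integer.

`timestamp` follows `payload_len` (4 bytes), so it starts at byte offset 4 and occupies 4 bytes.
Bytes at offsets 4..7: 64 39 31 8C.
Little-endian stores the least-significant byte at the lowest address.
Reassemble most-significant byte first: 8C 31 39 64 → 0x8C313964.
0x8C313964 = 2352036196.

2352036196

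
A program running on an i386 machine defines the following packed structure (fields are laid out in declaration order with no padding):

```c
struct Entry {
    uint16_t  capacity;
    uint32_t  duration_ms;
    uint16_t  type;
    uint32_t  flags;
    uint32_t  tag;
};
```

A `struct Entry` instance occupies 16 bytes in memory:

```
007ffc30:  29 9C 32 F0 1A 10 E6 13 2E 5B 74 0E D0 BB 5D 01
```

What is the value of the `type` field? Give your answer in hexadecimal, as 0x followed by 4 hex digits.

0x13E6

`type` follows `capacity` (2 B), `duration_ms` (4 B), so it starts at offset 2 + 4 = 6 and occupies 2 bytes.
Bytes at offsets 6..7: E6 13.
Little-endian: lowest address holds the least-significant byte.
Reassemble most-significant byte first: 13 E6 → 0x13E6.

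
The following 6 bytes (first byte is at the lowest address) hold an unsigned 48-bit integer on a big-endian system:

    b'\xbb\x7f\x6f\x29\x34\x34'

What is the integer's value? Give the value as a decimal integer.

206156000212020

Big-endian: lowest address holds the most-significant byte.
The bytes are already most-significant first: 0xBB7F6F293434.
0xBB7F6F293434 = 206156000212020.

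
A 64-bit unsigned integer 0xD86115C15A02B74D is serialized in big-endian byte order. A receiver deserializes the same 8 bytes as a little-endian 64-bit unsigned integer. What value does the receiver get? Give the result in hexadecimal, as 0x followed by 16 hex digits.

Stored big-endian, the bytes at ascending addresses are D8 61 15 C1 5A 02 B7 4D.
Read back as little-endian, the first byte is least significant, giving 0x4DB7025AC11561D8.

0x4DB7025AC11561D8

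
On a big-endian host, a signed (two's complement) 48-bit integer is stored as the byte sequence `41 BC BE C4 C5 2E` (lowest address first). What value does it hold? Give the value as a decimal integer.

72278910223662

Big-endian: lowest address holds the most-significant byte.
The bytes are already most-significant first: 0x41BCBEC4C52E.
0x41BCBEC4C52E = 72278910223662.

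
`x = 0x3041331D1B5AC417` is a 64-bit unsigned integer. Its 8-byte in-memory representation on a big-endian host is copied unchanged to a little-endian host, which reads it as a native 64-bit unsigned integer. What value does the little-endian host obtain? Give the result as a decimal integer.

1712592830808146224

Stored big-endian, the bytes at ascending addresses are 30 41 33 1D 1B 5A C4 17.
Read back as little-endian, the first byte is least significant, giving 0x17C45A1B1D334130.
0x17C45A1B1D334130 = 1712592830808146224.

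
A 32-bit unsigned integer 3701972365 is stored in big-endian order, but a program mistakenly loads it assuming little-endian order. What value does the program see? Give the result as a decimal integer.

2375919580

3701972365 in 32-bit hexadecimal is 0xDCA79D8D.
Stored big-endian, the bytes at ascending addresses are DC A7 9D 8D.
Read back as little-endian, the first byte is least significant, giving 0x8D9DA7DC.
0x8D9DA7DC = 2375919580.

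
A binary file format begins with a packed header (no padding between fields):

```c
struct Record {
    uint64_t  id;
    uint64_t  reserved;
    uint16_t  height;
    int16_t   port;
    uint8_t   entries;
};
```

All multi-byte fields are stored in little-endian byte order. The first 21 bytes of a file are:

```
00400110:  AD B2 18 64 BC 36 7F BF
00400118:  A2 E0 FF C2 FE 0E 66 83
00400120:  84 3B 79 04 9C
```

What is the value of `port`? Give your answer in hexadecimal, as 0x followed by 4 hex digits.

0x0479

`port` follows `id` (8 B), `reserved` (8 B), `height` (2 B), so it starts at offset 8 + 8 + 2 = 18 and occupies 2 bytes.
Bytes at offsets 18..19: 79 04.
Little-endian stores the least-significant byte at the lowest address.
Reassemble most-significant byte first: 04 79 → 0x0479.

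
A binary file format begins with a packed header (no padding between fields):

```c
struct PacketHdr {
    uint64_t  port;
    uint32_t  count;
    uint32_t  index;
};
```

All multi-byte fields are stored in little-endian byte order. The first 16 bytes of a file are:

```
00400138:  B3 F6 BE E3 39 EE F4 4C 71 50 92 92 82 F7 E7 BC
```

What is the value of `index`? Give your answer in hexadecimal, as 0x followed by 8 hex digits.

`index` follows `port` (8 B), `count` (4 B), so it starts at offset 8 + 4 = 12 and occupies 4 bytes.
Bytes at offsets 12..15: 82 F7 E7 BC.
Little-endian: lowest address holds the least-significant byte.
Reassemble most-significant byte first: BC E7 F7 82 → 0xBCE7F782.

0xBCE7F782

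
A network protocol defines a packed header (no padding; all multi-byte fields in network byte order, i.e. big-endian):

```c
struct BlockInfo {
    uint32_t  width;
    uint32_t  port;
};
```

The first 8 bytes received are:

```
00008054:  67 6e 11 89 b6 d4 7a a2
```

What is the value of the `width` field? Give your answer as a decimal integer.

1735266697

`width` is the first field, at byte offset 0, occupying 4 bytes.
Bytes at offsets 0..3: 67 6E 11 89.
Big-endian: lowest address holds the most-significant byte.
The bytes are already most-significant first: 0x676E1189.
0x676E1189 = 1735266697.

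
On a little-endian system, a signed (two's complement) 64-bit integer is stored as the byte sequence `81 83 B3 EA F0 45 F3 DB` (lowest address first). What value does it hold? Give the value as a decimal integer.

-2597655659030543487

In little-endian order the low byte comes first in memory.
Reassemble most-significant byte first: DB F3 45 F0 EA B3 83 81 → 0xDBF345F0EAB38381.
Top bit is set, so as a signed 64-bit value this is 0xDBF345F0EAB38381 − 2^64 = -2597655659030543487.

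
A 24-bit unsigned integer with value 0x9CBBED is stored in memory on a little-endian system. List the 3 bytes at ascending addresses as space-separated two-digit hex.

ED BB 9C

Split into bytes (most-significant first): 9C BB ED.
Little-endian: lowest address holds the least-significant byte.
So at ascending addresses the bytes are ED BB 9C.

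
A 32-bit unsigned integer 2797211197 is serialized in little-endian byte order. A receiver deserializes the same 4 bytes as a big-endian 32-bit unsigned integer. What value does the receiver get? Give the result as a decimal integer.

2797211197 in 32-bit hexadecimal is 0xA6BA0E3D.
Stored little-endian, the bytes at ascending addresses are 3D 0E BA A6.
Read back as big-endian, the last byte is least significant, giving 0x3D0EBAA6.
0x3D0EBAA6 = 1024375462.

1024375462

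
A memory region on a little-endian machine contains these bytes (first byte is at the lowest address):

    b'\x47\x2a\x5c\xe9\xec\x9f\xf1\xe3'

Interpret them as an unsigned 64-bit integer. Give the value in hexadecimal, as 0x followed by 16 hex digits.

Little-endian stores the least-significant byte at the lowest address.
Reassemble most-significant byte first: E3 F1 9F EC E9 5C 2A 47 → 0xE3F19FECE95C2A47.

0xE3F19FECE95C2A47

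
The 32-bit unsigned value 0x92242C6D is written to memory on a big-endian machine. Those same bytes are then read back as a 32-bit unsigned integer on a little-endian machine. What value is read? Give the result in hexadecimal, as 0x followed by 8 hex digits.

Stored big-endian, the bytes at ascending addresses are 92 24 2C 6D.
Read back as little-endian, the first byte is least significant, giving 0x6D2C2492.

0x6D2C2492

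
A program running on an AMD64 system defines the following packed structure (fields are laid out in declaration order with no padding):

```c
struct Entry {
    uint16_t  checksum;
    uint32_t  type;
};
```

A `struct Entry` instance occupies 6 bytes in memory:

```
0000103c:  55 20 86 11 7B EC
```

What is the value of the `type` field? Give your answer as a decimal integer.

`type` follows `checksum` (2 bytes), so it starts at byte offset 2 and occupies 4 bytes.
Bytes at offsets 2..5: 86 11 7B EC.
In little-endian order the low byte comes first in memory.
Reassemble most-significant byte first: EC 7B 11 86 → 0xEC7B1186.
0xEC7B1186 = 3967488390.

3967488390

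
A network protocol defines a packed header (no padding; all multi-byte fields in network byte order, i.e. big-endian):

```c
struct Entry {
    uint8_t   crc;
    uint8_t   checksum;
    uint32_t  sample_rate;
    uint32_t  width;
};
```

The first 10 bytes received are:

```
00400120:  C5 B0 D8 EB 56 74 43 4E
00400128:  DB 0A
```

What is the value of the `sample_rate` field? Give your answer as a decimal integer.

3639301748

`sample_rate` follows `crc` (1 B), `checksum` (1 B), so it starts at offset 1 + 1 = 2 and occupies 4 bytes.
Bytes at offsets 2..5: D8 EB 56 74.
Big-endian stores the most-significant byte at the lowest address.
The bytes are already most-significant first: 0xD8EB5674.
0xD8EB5674 = 3639301748.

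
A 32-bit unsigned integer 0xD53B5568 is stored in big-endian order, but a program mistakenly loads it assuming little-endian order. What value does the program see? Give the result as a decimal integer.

1750416341

Stored big-endian, the bytes at ascending addresses are D5 3B 55 68.
Read back as little-endian, the first byte is least significant, giving 0x68553BD5.
0x68553BD5 = 1750416341.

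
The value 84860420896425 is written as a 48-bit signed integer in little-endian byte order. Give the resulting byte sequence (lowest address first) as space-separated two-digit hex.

84860420896425 in hexadecimal, padded to 48 bits, is 0x4D2E1B3E36A9.
Split into bytes (most-significant first): 4D 2E 1B 3E 36 A9.
In little-endian order the low byte comes first in memory.
So at ascending addresses the bytes are A9 36 3E 1B 2E 4D.

A9 36 3E 1B 2E 4D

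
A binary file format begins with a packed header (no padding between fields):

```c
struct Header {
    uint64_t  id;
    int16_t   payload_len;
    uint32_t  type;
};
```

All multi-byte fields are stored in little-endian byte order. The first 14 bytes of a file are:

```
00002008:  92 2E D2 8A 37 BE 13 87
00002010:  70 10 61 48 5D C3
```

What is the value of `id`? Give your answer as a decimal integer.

9733332365439282834

`id` is the first field, at byte offset 0, occupying 8 bytes.
Bytes at offsets 0..7: 92 2E D2 8A 37 BE 13 87.
Little-endian stores the least-significant byte at the lowest address.
Reassemble most-significant byte first: 87 13 BE 37 8A D2 2E 92 → 0x8713BE378AD22E92.
0x8713BE378AD22E92 = 9733332365439282834.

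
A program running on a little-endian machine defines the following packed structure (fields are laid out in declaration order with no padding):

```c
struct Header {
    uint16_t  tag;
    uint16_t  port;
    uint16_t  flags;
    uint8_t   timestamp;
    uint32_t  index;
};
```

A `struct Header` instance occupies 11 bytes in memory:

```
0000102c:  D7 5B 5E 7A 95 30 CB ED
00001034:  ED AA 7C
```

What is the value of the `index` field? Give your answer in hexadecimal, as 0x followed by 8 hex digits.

0x7CAAEDED

`index` follows `tag` (2 B), `port` (2 B), `flags` (2 B), `timestamp` (1 B), so it starts at offset 2 + 2 + 2 + 1 = 7 and occupies 4 bytes.
Bytes at offsets 7..10: ED ED AA 7C.
Little-endian stores the least-significant byte at the lowest address.
Reassemble most-significant byte first: 7C AA ED ED → 0x7CAAEDED.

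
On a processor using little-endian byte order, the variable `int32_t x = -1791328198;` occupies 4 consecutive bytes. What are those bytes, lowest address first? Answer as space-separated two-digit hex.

Two's complement of -1791328198 in 32 bits: 1791328198 = 0x6AC57FC6; invert → 0x953A8039; add 1 → 0x953A803A.
Split into bytes (most-significant first): 95 3A 80 3A.
In little-endian order the low byte comes first in memory.
So at ascending addresses the bytes are 3A 80 3A 95.

3A 80 3A 95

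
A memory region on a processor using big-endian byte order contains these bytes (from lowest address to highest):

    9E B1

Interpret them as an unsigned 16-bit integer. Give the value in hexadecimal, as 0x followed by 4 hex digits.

0x9EB1

In big-endian order the high byte comes first in memory.
The bytes are already most-significant first: 0x9EB1.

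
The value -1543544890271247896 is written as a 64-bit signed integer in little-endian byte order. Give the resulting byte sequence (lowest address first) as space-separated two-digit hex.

Two's complement of -1543544890271247896 in 64 bits: 1543544890271247896 = 0x156BC5E64F7CAE18; invert → 0xEA943A19B08351E7; add 1 → 0xEA943A19B08351E8.
Split into bytes (most-significant first): EA 94 3A 19 B0 83 51 E8.
In little-endian order the low byte comes first in memory.
So at ascending addresses the bytes are E8 51 83 B0 19 3A 94 EA.

E8 51 83 B0 19 3A 94 EA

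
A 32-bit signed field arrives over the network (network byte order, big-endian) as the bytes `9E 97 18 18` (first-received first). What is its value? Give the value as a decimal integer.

-1634265064

Big-endian: lowest address holds the most-significant byte.
The bytes are already most-significant first: 0x9E971818.
Top bit is set, so as a signed 32-bit value this is 0x9E971818 − 2^32 = -1634265064.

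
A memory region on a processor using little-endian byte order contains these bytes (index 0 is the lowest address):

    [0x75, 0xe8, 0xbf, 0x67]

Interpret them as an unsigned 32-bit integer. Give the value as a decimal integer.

Little-endian: lowest address holds the least-significant byte.
Reassemble most-significant byte first: 67 BF E8 75 → 0x67BFE875.
0x67BFE875 = 1740630133.

1740630133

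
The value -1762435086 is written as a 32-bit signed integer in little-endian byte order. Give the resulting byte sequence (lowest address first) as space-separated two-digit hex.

F2 5F F3 96

Two's complement of -1762435086 in 32 bits: 1762435086 = 0x690CA00E; invert → 0x96F35FF1; add 1 → 0x96F35FF2.
Split into bytes (most-significant first): 96 F3 5F F2.
Little-endian: lowest address holds the least-significant byte.
So at ascending addresses the bytes are F2 5F F3 96.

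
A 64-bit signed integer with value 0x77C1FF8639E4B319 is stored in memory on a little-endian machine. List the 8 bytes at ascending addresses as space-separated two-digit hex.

Split into bytes (most-significant first): 77 C1 FF 86 39 E4 B3 19.
In little-endian order the low byte comes first in memory.
So at ascending addresses the bytes are 19 B3 E4 39 86 FF C1 77.

19 B3 E4 39 86 FF C1 77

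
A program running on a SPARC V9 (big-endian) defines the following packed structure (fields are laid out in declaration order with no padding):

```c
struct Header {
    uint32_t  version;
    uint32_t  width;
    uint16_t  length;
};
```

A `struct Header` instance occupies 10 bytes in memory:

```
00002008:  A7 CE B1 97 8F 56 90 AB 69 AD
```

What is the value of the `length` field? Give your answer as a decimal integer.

`length` follows `version` (4 B), `width` (4 B), so it starts at offset 4 + 4 = 8 and occupies 2 bytes.
Bytes at offsets 8..9: 69 AD.
Big-endian stores the most-significant byte at the lowest address.
The bytes are already most-significant first: 0x69AD.
0x69AD = 27053.

27053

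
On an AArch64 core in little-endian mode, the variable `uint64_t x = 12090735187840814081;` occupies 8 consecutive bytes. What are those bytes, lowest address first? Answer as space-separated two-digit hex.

12090735187840814081 in hexadecimal, padded to 64 bits, is 0xA7CAEB9808914C01.
Split into bytes (most-significant first): A7 CA EB 98 08 91 4C 01.
In little-endian order the low byte comes first in memory.
So at ascending addresses the bytes are 01 4C 91 08 98 EB CA A7.

01 4C 91 08 98 EB CA A7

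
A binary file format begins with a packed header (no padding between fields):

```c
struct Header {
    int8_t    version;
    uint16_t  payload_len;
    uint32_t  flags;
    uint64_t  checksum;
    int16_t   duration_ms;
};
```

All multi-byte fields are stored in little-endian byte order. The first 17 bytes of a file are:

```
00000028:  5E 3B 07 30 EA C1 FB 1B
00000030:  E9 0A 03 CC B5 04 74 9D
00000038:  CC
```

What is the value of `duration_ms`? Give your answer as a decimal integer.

-13155

`duration_ms` follows `version` (1 B), `payload_len` (2 B), `flags` (4 B), `checksum` (8 B), so it starts at offset 1 + 2 + 4 + 8 = 15 and occupies 2 bytes.
Bytes at offsets 15..16: 9D CC.
In little-endian order the low byte comes first in memory.
Reassemble most-significant byte first: CC 9D → 0xCC9D.
Top bit is set, so as a signed 16-bit value this is 0xCC9D − 2^16 = -13155.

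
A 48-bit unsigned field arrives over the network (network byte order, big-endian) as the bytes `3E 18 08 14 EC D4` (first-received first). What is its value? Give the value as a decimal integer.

Big-endian: lowest address holds the most-significant byte.
The bytes are already most-significant first: 0x3E180814ECD4.
0x3E180814ECD4 = 68272935726292.

68272935726292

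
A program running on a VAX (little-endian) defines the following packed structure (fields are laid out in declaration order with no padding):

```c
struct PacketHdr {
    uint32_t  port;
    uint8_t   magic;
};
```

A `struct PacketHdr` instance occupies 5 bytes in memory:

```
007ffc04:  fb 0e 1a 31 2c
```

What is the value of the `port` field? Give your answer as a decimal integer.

`port` is the first field, at byte offset 0, occupying 4 bytes.
Bytes at offsets 0..3: FB 0E 1A 31.
Little-endian stores the least-significant byte at the lowest address.
Reassemble most-significant byte first: 31 1A 0E FB → 0x311A0EFB.
0x311A0EFB = 823791355.

823791355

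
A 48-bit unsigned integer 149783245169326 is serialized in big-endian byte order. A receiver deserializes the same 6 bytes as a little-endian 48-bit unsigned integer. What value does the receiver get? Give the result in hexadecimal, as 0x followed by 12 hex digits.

0xAE221F213A88

149783245169326 in 48-bit hexadecimal is 0x883A211F22AE.
Stored big-endian, the bytes at ascending addresses are 88 3A 21 1F 22 AE.
Read back as little-endian, the first byte is least significant, giving 0xAE221F213A88.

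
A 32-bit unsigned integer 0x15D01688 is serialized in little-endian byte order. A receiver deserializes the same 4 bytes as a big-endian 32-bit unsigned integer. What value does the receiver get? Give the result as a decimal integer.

Stored little-endian, the bytes at ascending addresses are 88 16 D0 15.
Read back as big-endian, the last byte is least significant, giving 0x8816D015.
0x8816D015 = 2283196437.

2283196437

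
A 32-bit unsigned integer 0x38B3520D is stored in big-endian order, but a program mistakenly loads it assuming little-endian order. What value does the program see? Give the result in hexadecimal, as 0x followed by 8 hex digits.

0x0D52B338

Stored big-endian, the bytes at ascending addresses are 38 B3 52 0D.
Read back as little-endian, the first byte is least significant, giving 0x0D52B338.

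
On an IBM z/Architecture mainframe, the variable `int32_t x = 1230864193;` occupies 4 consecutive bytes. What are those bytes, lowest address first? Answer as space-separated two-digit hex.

1230864193 in hexadecimal, padded to 32 bits, is 0x495D7F41.
Split into bytes (most-significant first): 49 5D 7F 41.
Big-endian stores the most-significant byte at the lowest address.
So the memory order matches the most-significant-first order: 49 5D 7F 41.

49 5D 7F 41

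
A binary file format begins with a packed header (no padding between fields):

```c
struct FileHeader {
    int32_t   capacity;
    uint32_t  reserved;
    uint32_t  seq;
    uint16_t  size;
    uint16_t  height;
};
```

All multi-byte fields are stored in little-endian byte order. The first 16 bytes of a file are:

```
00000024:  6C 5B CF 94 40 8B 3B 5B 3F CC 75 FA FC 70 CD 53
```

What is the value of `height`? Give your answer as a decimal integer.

21453

`height` follows `capacity` (4 B), `reserved` (4 B), `seq` (4 B), `size` (2 B), so it starts at offset 4 + 4 + 4 + 2 = 14 and occupies 2 bytes.
Bytes at offsets 14..15: CD 53.
In little-endian order the low byte comes first in memory.
Reassemble most-significant byte first: 53 CD → 0x53CD.
0x53CD = 21453.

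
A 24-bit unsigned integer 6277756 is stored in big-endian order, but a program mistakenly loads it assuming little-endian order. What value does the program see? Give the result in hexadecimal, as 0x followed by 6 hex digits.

6277756 in 24-bit hexadecimal is 0x5FCA7C.
Stored big-endian, the bytes at ascending addresses are 5F CA 7C.
Read back as little-endian, the first byte is least significant, giving 0x7CCA5F.

0x7CCA5F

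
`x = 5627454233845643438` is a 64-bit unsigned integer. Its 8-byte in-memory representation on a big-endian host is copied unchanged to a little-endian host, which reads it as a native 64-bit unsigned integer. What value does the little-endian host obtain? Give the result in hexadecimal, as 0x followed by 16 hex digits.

0xAE382366CFBB184E

5627454233845643438 in 64-bit hexadecimal is 0x4E18BBCF662338AE.
Stored big-endian, the bytes at ascending addresses are 4E 18 BB CF 66 23 38 AE.
Read back as little-endian, the first byte is least significant, giving 0xAE382366CFBB184E.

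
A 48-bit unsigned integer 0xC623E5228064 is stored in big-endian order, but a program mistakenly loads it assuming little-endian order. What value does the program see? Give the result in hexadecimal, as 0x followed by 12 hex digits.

Stored big-endian, the bytes at ascending addresses are C6 23 E5 22 80 64.
Read back as little-endian, the first byte is least significant, giving 0x648022E523C6.

0x648022E523C6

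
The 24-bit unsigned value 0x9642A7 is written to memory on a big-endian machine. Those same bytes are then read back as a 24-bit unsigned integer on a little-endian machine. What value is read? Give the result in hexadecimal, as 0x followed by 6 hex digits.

0xA74296

Stored big-endian, the bytes at ascending addresses are 96 42 A7.
Read back as little-endian, the first byte is least significant, giving 0xA74296.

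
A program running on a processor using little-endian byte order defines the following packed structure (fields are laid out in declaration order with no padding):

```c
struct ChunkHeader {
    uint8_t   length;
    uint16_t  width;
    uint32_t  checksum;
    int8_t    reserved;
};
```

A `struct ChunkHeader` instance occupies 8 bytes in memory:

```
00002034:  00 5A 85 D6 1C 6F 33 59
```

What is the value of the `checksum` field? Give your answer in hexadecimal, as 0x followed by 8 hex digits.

0x336F1CD6

`checksum` follows `length` (1 B), `width` (2 B), so it starts at offset 1 + 2 = 3 and occupies 4 bytes.
Bytes at offsets 3..6: D6 1C 6F 33.
In little-endian order the low byte comes first in memory.
Reassemble most-significant byte first: 33 6F 1C D6 → 0x336F1CD6.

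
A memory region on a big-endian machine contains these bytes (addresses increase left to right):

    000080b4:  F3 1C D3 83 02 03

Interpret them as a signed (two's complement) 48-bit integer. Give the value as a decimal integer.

-14169843498493

In big-endian order the high byte comes first in memory.
The bytes are already most-significant first: 0xF31CD3830203.
Top bit is set, so as a signed 48-bit value this is 0xF31CD3830203 − 2^48 = -14169843498493.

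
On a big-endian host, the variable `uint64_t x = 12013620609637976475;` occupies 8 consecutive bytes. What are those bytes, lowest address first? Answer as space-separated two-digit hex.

A6 B8 F4 4B 27 C8 89 9B

12013620609637976475 in hexadecimal, padded to 64 bits, is 0xA6B8F44B27C8899B.
Split into bytes (most-significant first): A6 B8 F4 4B 27 C8 89 9B.
In big-endian order the high byte comes first in memory.
So the memory order matches the most-significant-first order: A6 B8 F4 4B 27 C8 89 9B.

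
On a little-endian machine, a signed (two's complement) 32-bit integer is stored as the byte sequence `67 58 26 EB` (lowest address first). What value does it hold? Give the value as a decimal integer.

In little-endian order the low byte comes first in memory.
Reassemble most-significant byte first: EB 26 58 67 → 0xEB265867.
Top bit is set, so as a signed 32-bit value this is 0xEB265867 − 2^32 = -349808537.

-349808537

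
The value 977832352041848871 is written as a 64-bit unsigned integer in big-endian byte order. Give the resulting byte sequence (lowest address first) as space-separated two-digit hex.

977832352041848871 in hexadecimal, padded to 64 bits, is 0x0D91F557E956D027.
Split into bytes (most-significant first): 0D 91 F5 57 E9 56 D0 27.
Big-endian stores the most-significant byte at the lowest address.
So the memory order matches the most-significant-first order: 0D 91 F5 57 E9 56 D0 27.

0D 91 F5 57 E9 56 D0 27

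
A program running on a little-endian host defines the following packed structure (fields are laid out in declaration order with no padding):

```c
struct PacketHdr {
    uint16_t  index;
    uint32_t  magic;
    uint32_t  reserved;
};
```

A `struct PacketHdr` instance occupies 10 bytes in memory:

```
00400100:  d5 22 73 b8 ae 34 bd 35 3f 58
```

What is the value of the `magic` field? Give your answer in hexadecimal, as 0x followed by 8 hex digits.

0x34AEB873

`magic` follows `index` (2 bytes), so it starts at byte offset 2 and occupies 4 bytes.
Bytes at offsets 2..5: 73 B8 AE 34.
Little-endian stores the least-significant byte at the lowest address.
Reassemble most-significant byte first: 34 AE B8 73 → 0x34AEB873.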